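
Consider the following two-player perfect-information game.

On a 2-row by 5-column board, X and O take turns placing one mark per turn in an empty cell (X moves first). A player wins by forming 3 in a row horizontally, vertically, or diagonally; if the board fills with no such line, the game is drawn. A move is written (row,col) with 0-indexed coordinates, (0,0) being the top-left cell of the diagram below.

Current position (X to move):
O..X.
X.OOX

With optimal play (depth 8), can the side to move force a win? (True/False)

ply 1, X at O..X./X.OOX | (0,1)=-1→OX.X./X.OOX; (0,2)=-1→O.XX./X.OOX; (0,4)=-1→O..XX/X.OOX; (1,1)=+0→O..X./XXOOX*
ply 2, O at O..X./XXOOX | (0,1)=+0→OO.X./XXOOX*; (0,2)=+0→O.OX./XXOOX; (0,4)=+0→O..XO/XXOOX
ply 3, X at OO.X./XXOOX | (0,2)=+0→OOXX./XXOOX*; (0,4)=-1→OO.XX/XXOOX
ply 4, O at OOXX./XXOOX | (0,4)=+0→OOXXO/XXOOX*
ply 5: OOXXO/XXOOX is terminal +0 (X); from O..X./X.OOX depth 8

X winning at [O..X./X.OOX]: False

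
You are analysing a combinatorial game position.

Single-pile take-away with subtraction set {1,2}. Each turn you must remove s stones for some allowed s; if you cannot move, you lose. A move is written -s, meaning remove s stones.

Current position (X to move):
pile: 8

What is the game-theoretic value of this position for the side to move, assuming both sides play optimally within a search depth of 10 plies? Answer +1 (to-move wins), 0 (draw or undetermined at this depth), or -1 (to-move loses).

value(8, X) = +1

ply 1, X at 8 | -1=-1→7; -2=+1→6*
ply 2, O at 6 | -1=-1→5*; -2=-1→4
ply 3, X at 5 | -1=-1→4; -2=+1→3*
ply 4, O at 3 | -1=-1→2*; -2=-1→1
ply 5, X at 2 | -1=-1→1; -2=+1→0*
ply 6: 0 is terminal -1 (O); from 8 depth 10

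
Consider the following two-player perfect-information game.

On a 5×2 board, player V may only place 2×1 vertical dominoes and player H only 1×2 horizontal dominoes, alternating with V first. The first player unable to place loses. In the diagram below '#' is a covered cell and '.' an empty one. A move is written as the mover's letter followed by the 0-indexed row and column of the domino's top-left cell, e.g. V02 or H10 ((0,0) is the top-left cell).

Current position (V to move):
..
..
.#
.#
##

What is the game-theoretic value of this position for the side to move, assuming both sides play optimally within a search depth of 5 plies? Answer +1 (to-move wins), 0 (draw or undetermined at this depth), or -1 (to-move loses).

[../../.#/.#/##] V move#1: V00:+1/#./#./.#/.#/##*, V01:+1/.#/.#/.#/.#/##, V10:-1/../#./##/.#/##, V20:-1/../../##/##/##
[#./#./.#/.#/##] end (terminal -1, H#2); searched ../../.#/.#/## to 5

value(../../.#/.#/##, V) = +1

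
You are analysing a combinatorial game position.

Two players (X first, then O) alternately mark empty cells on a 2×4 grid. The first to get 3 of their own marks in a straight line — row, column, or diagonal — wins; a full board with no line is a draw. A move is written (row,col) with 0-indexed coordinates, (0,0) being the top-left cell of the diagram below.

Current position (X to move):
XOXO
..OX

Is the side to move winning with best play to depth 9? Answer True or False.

X winning at [XOXO/..OX]: False

ply 1, X at XOXO/..OX | (1,0)=+0→XOXO/X.OX*; (1,1)=+0→XOXO/.XOX
ply 2, O at XOXO/X.OX | (1,1)=+0→XOXO/XOOX*
ply 3: XOXO/XOOX is terminal +0 (X); from XOXO/..OX depth 9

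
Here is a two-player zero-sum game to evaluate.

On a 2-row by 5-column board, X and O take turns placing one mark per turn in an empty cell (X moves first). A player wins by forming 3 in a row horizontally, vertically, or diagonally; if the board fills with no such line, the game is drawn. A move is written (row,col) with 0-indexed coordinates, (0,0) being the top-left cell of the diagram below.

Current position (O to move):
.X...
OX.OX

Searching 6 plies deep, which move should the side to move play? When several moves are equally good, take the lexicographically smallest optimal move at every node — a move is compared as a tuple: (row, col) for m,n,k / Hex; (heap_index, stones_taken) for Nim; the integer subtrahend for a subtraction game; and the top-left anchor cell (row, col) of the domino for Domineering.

p1 O@[.X.../OX.OX]: (0,0)[OX.../OX.OX]+0* (0,2)[.XO../OX.OX]+0 (0,3)[.X.O./OX.OX]+0 (0,4)[.X..O/OX.OX]-1 (1,2)[.X.../OXOOX]-1
p2 X@[OX.../OX.OX]: (0,2)[OXX../OX.OX]+0* (0,3)[OX.X./OX.OX]+0 (0,4)[OX..X/OX.OX]+0 (1,2)[OX.../OXXOX]+0
p3 O@[OXX../OX.OX]: (0,3)[OXXO./OX.OX]+0* (0,4)[OXX.O/OX.OX]-1 (1,2)[OXX../OXOOX]-1
p4 X@[OXXO./OX.OX]: (0,4)[OXXOX/OX.OX]+0* (1,2)[OXXO./OXXOX]+0
p5 O@[OXXOX/OX.OX]: (1,2)[OXXOX/OXOOX]+0*
p6 X@[OXXOX/OXOOX] terminal +0; root [.X.../OX.OX] d6

O's best at [.X.../OX.OX]: (0,0)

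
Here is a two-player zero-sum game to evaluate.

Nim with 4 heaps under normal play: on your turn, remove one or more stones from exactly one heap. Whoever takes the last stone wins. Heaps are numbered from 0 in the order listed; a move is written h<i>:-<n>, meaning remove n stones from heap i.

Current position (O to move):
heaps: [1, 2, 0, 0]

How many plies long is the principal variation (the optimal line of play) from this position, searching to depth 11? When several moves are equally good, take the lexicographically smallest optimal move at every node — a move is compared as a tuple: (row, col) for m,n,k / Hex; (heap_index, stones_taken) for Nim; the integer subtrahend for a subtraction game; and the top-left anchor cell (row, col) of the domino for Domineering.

ply 1, O at (1,2,0,0) | h0:-1=-1→(0,2,0,0); h1:-1=+1→(1,1,0,0)*; h1:-2=-1→(1,0,0,0)
ply 2, X at (1,1,0,0) | h0:-1=-1→(0,1,0,0)*; h1:-1=-1→(1,0,0,0)
ply 3, O at (0,1,0,0) | h1:-1=+1→(0,0,0,0)*
ply 4: (0,0,0,0) is terminal -1 (X); from (1,2,0,0) depth 11

PV length from [(1,2,0,0)]: 3 plies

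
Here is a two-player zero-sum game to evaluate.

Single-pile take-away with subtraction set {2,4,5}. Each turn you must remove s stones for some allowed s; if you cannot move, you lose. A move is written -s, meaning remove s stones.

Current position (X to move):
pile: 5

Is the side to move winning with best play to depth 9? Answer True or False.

[5] X move#1: -2:-1/3, -4:+1/1*, -5:+1/0
[1] end (terminal -1, O#2); searched 5 to 9

X winning at [5]: True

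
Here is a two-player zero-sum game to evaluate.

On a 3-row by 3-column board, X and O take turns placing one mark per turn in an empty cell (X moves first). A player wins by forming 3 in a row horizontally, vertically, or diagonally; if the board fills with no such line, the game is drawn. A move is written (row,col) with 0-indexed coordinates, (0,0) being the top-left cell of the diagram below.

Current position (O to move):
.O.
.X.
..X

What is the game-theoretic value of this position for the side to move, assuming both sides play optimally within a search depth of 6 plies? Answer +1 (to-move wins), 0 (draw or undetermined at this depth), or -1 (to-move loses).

p1 O@[.O./.X./..X]: (0,0)[OO./.X./..X]-1* (0,2)[.OO/.X./..X]-1 (1,0)[.O./OX./..X]-1 (1,2)[.O./.XO/..X]-1 (2,0)[.O./.X./O.X]-1 (2,1)[.O./.X./.OX]-1
p2 X@[OO./.X./..X]: (0,2)[OOX/.X./..X]+1* (1,0)[OO./XX./..X]-1 (1,2)[OO./.XX/..X]-1 (2,0)[OO./.X./X.X]-1 (2,1)[OO./.X./.XX]-1
p3 O@[OOX/.X./..X]: (1,0)[OOX/OX./..X]-1* (1,2)[OOX/.XO/..X]-1 (2,0)[OOX/.X./O.X]-1 (2,1)[OOX/.X./.OX]-1
p4 X@[OOX/OX./..X]: (1,2)[OOX/OXX/..X]+1* (2,0)[OOX/OX./X.X]+1 (2,1)[OOX/OX./.XX]-1
p5 O@[OOX/OXX/..X] terminal -1; root [.O./.X./..X] d6

value(.O./.X./..X, O) = -1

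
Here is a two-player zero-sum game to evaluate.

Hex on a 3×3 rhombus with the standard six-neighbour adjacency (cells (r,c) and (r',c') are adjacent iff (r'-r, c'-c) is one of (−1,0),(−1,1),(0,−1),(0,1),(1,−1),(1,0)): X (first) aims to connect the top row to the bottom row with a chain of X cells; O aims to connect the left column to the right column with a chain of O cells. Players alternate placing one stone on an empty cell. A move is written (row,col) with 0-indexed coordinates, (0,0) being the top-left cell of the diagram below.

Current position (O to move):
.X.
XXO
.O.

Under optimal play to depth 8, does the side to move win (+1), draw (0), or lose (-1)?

p1 O@[.X./XXO/.O.]: (0,0)[OX./XXO/.O.]-1 (0,2)[.XO/XXO/.O.]-1 (2,0)[.X./XXO/OO.]+1* (2,2)[.X./XXO/.OO]-1
p2 X@[.X./XXO/OO.] terminal -1; root [.X./XXO/.O.] d8

value(.X./XXO/.O., O) = +1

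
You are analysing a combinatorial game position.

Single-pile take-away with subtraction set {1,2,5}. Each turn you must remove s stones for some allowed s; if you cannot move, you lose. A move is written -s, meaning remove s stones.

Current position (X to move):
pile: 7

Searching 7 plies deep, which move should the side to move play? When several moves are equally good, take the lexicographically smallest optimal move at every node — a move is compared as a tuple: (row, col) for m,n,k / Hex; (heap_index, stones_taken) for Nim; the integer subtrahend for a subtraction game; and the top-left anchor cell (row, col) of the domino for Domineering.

X's best at [7]: -1

p1 X@[7]: -1[6]+1* -2[5]-1 -5[2]-1
p2 O@[6]: -1[5]-1* -2[4]-1 -5[1]-1
p3 X@[5]: -1[4]-1 -2[3]+1* -5[0]+1
p4 O@[3]: -1[2]-1* -2[1]-1
p5 X@[2]: -1[1]-1 -2[0]+1*
p6 O@[0] terminal -1; root [7] d7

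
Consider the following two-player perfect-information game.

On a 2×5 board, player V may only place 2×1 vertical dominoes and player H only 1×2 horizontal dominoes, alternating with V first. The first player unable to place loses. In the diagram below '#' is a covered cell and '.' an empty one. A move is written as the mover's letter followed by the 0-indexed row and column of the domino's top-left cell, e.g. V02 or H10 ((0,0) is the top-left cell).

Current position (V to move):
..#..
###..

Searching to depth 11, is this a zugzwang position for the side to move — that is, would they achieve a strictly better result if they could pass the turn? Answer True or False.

zugzwang(..#../###.., V) = False

[..#../###..] V move#1: V03:+1/..##./####.*, V04:+1/..#.#/###.#
[..##./####.] H move#2: H00:-1/####./####.*
[####./####.] V move#3: V04:+1/#####/#####*
[#####/#####] end (terminal -1, H#4); searched ..#../###.. to 11
if V skipped the turn, H would face:
~ [..#../###..] H move#1: H00:-1/###../###.., H03:+1/..###/###..*, H13:+1/..#../#####
~ [..###/###..] end (terminal -1, V#2); searched ..#../###.. to 11
compare (V): move=+1 vs pass=-1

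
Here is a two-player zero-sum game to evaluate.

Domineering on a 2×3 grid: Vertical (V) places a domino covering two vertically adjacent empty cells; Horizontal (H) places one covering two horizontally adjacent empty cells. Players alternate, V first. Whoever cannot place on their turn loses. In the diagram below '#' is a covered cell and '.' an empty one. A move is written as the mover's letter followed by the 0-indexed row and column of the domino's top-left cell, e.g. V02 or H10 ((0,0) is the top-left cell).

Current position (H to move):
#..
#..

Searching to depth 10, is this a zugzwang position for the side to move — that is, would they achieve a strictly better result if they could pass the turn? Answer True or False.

zugzwang(#../#.., H) = False

ply 1, H at #../#.. | H01=+1→###/#..*; H11=+1→#../###
ply 2: ###/#.. is terminal -1 (V); from #../#.. depth 10
if H skipped the turn, V would face:
~ ply 1, V at #../#.. | V01=+1→##./##.*; V02=+1→#.#/#.#
~ ply 2: ##./##. is terminal -1 (H); from #../#.. depth 10
compare (H): move=+1 vs pass=-1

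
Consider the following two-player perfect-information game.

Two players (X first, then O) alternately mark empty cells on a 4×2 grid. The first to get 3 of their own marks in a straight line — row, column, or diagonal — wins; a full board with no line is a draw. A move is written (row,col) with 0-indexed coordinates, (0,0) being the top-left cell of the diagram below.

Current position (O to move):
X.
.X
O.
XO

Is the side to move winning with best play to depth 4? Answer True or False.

O winning at [X./.X/O./XO]: False

p1 O@[X./.X/O./XO]: (0,1)[XO/.X/O./XO]+0* (1,0)[X./OX/O./XO]+0 (2,1)[X./.X/OO/XO]+0
p2 X@[XO/.X/O./XO]: (1,0)[XO/XX/O./XO]+0* (2,1)[XO/.X/OX/XO]+0
p3 O@[XO/XX/O./XO]: (2,1)[XO/XX/OO/XO]+0*
p4 X@[XO/XX/OO/XO] terminal +0; root [X./.X/O./XO] d4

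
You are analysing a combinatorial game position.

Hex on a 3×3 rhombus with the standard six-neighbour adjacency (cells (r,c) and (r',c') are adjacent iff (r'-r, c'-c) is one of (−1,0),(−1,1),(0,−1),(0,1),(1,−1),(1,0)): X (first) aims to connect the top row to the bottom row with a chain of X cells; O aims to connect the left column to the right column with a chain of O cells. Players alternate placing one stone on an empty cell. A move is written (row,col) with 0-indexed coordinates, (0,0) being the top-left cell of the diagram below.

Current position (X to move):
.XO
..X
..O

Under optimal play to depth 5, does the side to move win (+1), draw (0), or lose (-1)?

value(.XO/..X/..O, X) = +1

p1 X@[.XO/..X/..O]: (0,0)[XXO/..X/..O]-1 (1,0)[.XO/X.X/..O]-1 (1,1)[.XO/.XX/..O]+1* (2,0)[.XO/..X/X.O]+1 (2,1)[.XO/..X/.XO]-1
p2 O@[.XO/.XX/..O]: (0,0)[OXO/.XX/..O]-1* (1,0)[.XO/OXX/..O]-1 (2,0)[.XO/.XX/O.O]-1 (2,1)[.XO/.XX/.OO]-1
p3 X@[OXO/.XX/..O]: (1,0)[OXO/XXX/..O]+1* (2,0)[OXO/.XX/X.O]+1 (2,1)[OXO/.XX/.XO]+1
p4 O@[OXO/XXX/..O]: (2,0)[OXO/XXX/O.O]-1* (2,1)[OXO/XXX/.OO]-1
p5 X@[OXO/XXX/O.O]: (2,1)[OXO/XXX/OXO]+1*
p6 O@[OXO/XXX/OXO] terminal -1; root [.XO/..X/..O] d5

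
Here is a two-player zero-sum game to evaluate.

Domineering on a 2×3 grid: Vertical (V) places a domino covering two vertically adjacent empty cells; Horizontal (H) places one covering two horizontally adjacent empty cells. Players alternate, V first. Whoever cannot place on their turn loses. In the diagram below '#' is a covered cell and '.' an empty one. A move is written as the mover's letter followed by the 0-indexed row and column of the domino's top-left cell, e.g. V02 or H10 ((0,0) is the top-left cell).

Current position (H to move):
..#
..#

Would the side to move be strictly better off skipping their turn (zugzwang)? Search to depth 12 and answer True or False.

zugzwang(..#/..#, H) = False

ply 1, H at ..#/..# | H00=+1→###/..#*; H10=+1→..#/###
ply 2: ###/..# is terminal -1 (V); from ..#/..# depth 12
if H skipped the turn, V would face:
~ ply 1, V at ..#/..# | V00=+1→#.#/#.#*; V01=+1→.##/.##
~ ply 2: #.#/#.# is terminal -1 (H); from ..#/..# depth 12
compare (H): move=+1 vs pass=-1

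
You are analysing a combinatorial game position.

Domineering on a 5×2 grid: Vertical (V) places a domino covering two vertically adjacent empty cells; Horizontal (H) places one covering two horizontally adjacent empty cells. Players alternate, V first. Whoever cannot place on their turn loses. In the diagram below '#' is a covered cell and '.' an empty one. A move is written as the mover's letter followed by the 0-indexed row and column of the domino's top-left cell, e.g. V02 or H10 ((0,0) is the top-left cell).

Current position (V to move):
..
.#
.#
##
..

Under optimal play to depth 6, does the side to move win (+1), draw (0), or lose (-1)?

value(../.#/.#/##/.., V) = -1

ply 1, V at ../.#/.#/##/.. | V00=-1→#./##/.#/##/..*; V10=-1→../##/##/##/..
ply 2, H at #./##/.#/##/.. | H40=+1→#./##/.#/##/##*
ply 3: #./##/.#/##/## is terminal -1 (V); from ../.#/.#/##/.. depth 6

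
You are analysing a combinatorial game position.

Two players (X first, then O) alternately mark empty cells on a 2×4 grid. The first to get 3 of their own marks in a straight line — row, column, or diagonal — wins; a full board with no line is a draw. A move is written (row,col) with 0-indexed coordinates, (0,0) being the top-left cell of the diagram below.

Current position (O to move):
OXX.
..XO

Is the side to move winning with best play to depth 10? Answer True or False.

O winning at [OXX./..XO]: False

ply 1, O at OXX./..XO | (0,3)=+0→OXXO/..XO*; (1,0)=-1→OXX./O.XO; (1,1)=-1→OXX./.OXO
ply 2, X at OXXO/..XO | (1,0)=+0→OXXO/X.XO*; (1,1)=+0→OXXO/.XXO
ply 3, O at OXXO/X.XO | (1,1)=+0→OXXO/XOXO*
ply 4: OXXO/XOXO is terminal +0 (X); from OXX./..XO depth 10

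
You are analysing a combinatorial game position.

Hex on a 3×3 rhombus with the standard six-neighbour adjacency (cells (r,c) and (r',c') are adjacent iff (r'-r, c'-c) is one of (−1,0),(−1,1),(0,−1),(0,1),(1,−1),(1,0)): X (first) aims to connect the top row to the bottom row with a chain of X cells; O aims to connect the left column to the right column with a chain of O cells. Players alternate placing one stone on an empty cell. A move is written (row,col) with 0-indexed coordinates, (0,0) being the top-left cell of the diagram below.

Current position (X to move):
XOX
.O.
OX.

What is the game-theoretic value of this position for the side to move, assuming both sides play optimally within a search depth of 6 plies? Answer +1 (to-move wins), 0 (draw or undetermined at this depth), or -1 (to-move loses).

value(XOX/.O./OX., X) = +1

ply 1, X at XOX/.O./OX. | (1,0)=-1→XOX/XO./OX.; (1,2)=+1→XOX/.OX/OX.*; (2,2)=-1→XOX/.O./OXX
ply 2: XOX/.OX/OX. is terminal -1 (O); from XOX/.O./OX. depth 6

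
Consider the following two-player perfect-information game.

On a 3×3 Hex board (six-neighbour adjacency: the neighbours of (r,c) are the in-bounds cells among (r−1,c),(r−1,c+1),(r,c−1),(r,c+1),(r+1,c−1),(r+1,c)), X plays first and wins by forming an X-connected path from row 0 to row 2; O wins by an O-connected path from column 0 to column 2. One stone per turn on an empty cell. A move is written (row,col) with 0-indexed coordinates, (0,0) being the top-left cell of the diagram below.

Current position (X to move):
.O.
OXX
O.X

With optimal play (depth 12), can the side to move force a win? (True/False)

X winning at [.O./OXX/O.X]: True

p1 X@[.O./OXX/O.X]: (0,0)[XO./OXX/O.X]-1 (0,2)[.OX/OXX/O.X]+1* (2,1)[.O./OXX/OXX]-1
p2 O@[.OX/OXX/O.X] terminal -1; root [.O./OXX/O.X] d12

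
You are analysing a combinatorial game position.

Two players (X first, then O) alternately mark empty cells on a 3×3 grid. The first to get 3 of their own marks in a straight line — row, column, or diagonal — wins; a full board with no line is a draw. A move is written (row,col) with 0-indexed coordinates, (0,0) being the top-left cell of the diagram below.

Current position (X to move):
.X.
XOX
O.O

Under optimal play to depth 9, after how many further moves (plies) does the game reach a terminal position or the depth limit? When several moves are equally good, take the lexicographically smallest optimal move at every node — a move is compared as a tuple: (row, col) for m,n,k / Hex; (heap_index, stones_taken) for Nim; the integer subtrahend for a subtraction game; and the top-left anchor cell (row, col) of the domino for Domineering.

PV length from [.X./XOX/O.O]: 2 plies

p1 X@[.X./XOX/O.O]: (0,0)[XX./XOX/O.O]-1* (0,2)[.XX/XOX/O.O]-1 (2,1)[.X./XOX/OXO]-1
p2 O@[XX./XOX/O.O]: (0,2)[XXO/XOX/O.O]+1* (2,1)[XX./XOX/OOO]+1
p3 X@[XXO/XOX/O.O] terminal -1; root [.X./XOX/O.O] d9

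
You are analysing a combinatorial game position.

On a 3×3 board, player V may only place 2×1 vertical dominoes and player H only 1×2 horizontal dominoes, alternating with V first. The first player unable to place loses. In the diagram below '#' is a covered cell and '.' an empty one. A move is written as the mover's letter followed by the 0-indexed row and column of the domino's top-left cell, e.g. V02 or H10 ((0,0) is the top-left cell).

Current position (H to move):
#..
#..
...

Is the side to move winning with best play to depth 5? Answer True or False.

H winning at [#../#../...]: True

[#../#../...] H move#1: H01:-1/###/#../..., H11:+1/#../###/...*, H20:-1/#../#../##., H21:-1/#../#../.##
[#../###/...] end (terminal -1, V#2); searched #../#../... to 5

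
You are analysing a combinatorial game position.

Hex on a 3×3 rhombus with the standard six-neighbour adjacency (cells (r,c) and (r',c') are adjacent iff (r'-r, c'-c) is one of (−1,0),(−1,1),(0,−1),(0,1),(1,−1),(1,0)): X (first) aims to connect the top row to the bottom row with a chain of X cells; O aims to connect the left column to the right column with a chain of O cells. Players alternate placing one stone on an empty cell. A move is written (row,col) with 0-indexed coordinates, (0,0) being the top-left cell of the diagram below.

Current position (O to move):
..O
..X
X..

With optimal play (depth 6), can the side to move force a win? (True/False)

O winning at [..O/..X/X..]: True

ply 1, O at ..O/..X/X.. | (0,0)=-1→O.O/..X/X..; (0,1)=+1→.OO/..X/X..*; (1,0)=+1→..O/O.X/X..; (1,1)=-1→..O/.OX/X..; (2,1)=-1→..O/..X/XO.; (2,2)=-1→..O/..X/X.O
ply 2, X at .OO/..X/X.. | (0,0)=-1→XOO/..X/X..*; (1,0)=-1→.OO/X.X/X..; (1,1)=-1→.OO/.XX/X..; (2,1)=-1→.OO/..X/XX.; (2,2)=-1→.OO/..X/X.X
ply 3, O at XOO/..X/X.. | (1,0)=+1→XOO/O.X/X..*; (1,1)=-1→XOO/.OX/X..; (2,1)=-1→XOO/..X/XO.; (2,2)=-1→XOO/..X/X.O
ply 4: XOO/O.X/X.. is terminal -1 (X); from ..O/..X/X.. depth 6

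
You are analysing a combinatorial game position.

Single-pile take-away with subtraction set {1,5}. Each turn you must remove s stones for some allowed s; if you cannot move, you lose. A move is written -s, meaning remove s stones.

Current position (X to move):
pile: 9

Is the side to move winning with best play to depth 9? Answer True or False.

X winning at [9]: True

p1 X@[9]: -1[8]+1* -5[4]+1
p2 O@[8]: -1[7]-1* -5[3]-1
p3 X@[7]: -1[6]+1* -5[2]+1
p4 O@[6]: -1[5]-1* -5[1]-1
p5 X@[5]: -1[4]+1* -5[0]+1
p6 O@[4]: -1[3]-1*
p7 X@[3]: -1[2]+1*
p8 O@[2]: -1[1]-1*
p9 X@[1]: -1[0]+1*
p10 O@[0] terminal -1; root [9] d9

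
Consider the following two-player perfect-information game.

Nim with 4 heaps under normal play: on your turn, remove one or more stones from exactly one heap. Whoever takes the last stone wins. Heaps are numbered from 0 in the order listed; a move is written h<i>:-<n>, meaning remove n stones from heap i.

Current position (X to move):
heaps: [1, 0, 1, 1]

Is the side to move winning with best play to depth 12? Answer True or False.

X winning at [(1,0,1,1)]: True

ply 1, X at (1,0,1,1) | h0:-1=+1→(0,0,1,1)*; h2:-1=+1→(1,0,0,1); h3:-1=+1→(1,0,1,0)
ply 2, O at (0,0,1,1) | h2:-1=-1→(0,0,0,1)*; h3:-1=-1→(0,0,1,0)
ply 3, X at (0,0,0,1) | h3:-1=+1→(0,0,0,0)*
ply 4: (0,0,0,0) is terminal -1 (O); from (1,0,1,1) depth 12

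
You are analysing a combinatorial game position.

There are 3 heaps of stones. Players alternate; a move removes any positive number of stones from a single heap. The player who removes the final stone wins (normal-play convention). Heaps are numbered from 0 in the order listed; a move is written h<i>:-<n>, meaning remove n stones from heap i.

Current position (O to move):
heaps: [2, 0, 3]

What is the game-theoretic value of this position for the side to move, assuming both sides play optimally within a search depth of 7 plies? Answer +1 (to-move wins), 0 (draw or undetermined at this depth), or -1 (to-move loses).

[(2,0,3)] O move#1: h0:-1:-1/(1,0,3), h0:-2:-1/(0,0,3), h2:-1:+1/(2,0,2)*, h2:-2:-1/(2,0,1), h2:-3:-1/(2,0,0)
[(2,0,2)] X move#2: h0:-1:-1/(1,0,2)*, h0:-2:-1/(0,0,2), h2:-1:-1/(2,0,1), h2:-2:-1/(2,0,0)
[(1,0,2)] O move#3: h0:-1:-1/(0,0,2), h2:-1:+1/(1,0,1)*, h2:-2:-1/(1,0,0)
[(1,0,1)] X move#4: h0:-1:-1/(0,0,1)*, h2:-1:-1/(1,0,0)
[(0,0,1)] O move#5: h2:-1:+1/(0,0,0)*
[(0,0,0)] end (terminal -1, X#6); searched (2,0,3) to 7

value((2,0,3), O) = +1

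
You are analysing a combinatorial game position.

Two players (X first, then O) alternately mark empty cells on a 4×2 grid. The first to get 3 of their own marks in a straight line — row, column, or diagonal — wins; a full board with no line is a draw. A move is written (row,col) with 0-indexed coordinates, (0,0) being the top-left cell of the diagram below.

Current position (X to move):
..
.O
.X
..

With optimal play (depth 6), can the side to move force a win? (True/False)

X winning at [../.O/.X/..]: False

ply 1, X at ../.O/.X/.. | (0,0)=+0→X./.O/.X/..*; (0,1)=+0→.X/.O/.X/..; (1,0)=+0→../XO/.X/..; (2,0)=+0→../.O/XX/..; (3,0)=+0→../.O/.X/X.; (3,1)=+0→../.O/.X/.X
ply 2, O at X./.O/.X/.. | (0,1)=+0→XO/.O/.X/..*; (1,0)=+0→X./OO/.X/..; (2,0)=+0→X./.O/OX/..; (3,0)=+0→X./.O/.X/O.; (3,1)=+0→X./.O/.X/.O
ply 3, X at XO/.O/.X/.. | (1,0)=+0→XO/XO/.X/..*; (2,0)=+0→XO/.O/XX/..; (3,0)=+0→XO/.O/.X/X.; (3,1)=+0→XO/.O/.X/.X
ply 4, O at XO/XO/.X/.. | (2,0)=+0→XO/XO/OX/..*; (3,0)=-1→XO/XO/.X/O.; (3,1)=-1→XO/XO/.X/.O
ply 5, X at XO/XO/OX/.. | (3,0)=+0→XO/XO/OX/X.*; (3,1)=+0→XO/XO/OX/.X
ply 6, O at XO/XO/OX/X. | (3,1)=+0→XO/XO/OX/XO*
ply 7: XO/XO/OX/XO is terminal +0 (X); from ../.O/.X/.. depth 6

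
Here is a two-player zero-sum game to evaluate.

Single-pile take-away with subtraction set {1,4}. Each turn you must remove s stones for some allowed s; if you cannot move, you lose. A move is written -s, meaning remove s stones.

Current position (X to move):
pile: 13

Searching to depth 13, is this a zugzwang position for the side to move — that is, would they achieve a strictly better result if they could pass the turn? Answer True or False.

[13] X move#1: -1:+1/12*, -4:-1/9
[12] O move#2: -1:-1/11*, -4:-1/8
[11] X move#3: -1:+1/10*, -4:+1/7
[10] O move#4: -1:-1/9*, -4:-1/6
[9] X move#5: -1:-1/8, -4:+1/5*
[5] O move#6: -1:-1/4*, -4:-1/1
[4] X move#7: -1:-1/3, -4:+1/0*
[0] end (terminal -1, O#8); searched 13 to 13
if X skipped the turn, O would face:
~ [13] O move#1: -1:+1/12*, -4:-1/9
~ [12] X move#2: -1:-1/11*, -4:-1/8
~ [11] O move#3: -1:+1/10*, -4:+1/7
~ [10] X move#4: -1:-1/9*, -4:-1/6
~ [9] O move#5: -1:-1/8, -4:+1/5*
~ [5] X move#6: -1:-1/4*, -4:-1/1
~ [4] O move#7: -1:-1/3, -4:+1/0*
~ [0] end (terminal -1, X#8); searched 13 to 13
compare (X): move=+1 vs pass=-1

zugzwang(13, X) = False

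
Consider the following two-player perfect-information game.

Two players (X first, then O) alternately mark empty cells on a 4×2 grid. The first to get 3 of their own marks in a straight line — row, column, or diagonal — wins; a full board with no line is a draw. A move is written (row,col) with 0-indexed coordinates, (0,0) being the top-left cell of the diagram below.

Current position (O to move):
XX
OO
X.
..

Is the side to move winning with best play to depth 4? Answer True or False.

O winning at [XX/OO/X./..]: False

p1 O@[XX/OO/X./..]: (2,1)[XX/OO/XO/..]+0* (3,0)[XX/OO/X./O.]+0 (3,1)[XX/OO/X./.O]+0
p2 X@[XX/OO/XO/..]: (3,0)[XX/OO/XO/X.]-1 (3,1)[XX/OO/XO/.X]+0*
p3 O@[XX/OO/XO/.X]: (3,0)[XX/OO/XO/OX]+0*
p4 X@[XX/OO/XO/OX] terminal +0; root [XX/OO/X./..] d4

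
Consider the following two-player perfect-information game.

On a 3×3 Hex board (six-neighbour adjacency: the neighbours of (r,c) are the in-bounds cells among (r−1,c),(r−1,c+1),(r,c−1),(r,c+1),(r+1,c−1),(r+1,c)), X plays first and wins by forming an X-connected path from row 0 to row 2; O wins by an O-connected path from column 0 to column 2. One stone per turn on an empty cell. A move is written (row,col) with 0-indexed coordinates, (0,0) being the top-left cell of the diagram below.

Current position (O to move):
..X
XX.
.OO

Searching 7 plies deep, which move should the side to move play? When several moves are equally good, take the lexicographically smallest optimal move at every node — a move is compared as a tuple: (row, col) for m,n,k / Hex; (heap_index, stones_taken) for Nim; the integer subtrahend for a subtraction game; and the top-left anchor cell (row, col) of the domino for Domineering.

ply 1, O at ..X/XX./.OO | (0,0)=-1→O.X/XX./.OO; (0,1)=-1→.OX/XX./.OO; (1,2)=-1→..X/XXO/.OO; (2,0)=+1→..X/XX./OOO*
ply 2: ..X/XX./OOO is terminal -1 (X); from ..X/XX./.OO depth 7

O's best at [..X/XX./.OO]: (2,0)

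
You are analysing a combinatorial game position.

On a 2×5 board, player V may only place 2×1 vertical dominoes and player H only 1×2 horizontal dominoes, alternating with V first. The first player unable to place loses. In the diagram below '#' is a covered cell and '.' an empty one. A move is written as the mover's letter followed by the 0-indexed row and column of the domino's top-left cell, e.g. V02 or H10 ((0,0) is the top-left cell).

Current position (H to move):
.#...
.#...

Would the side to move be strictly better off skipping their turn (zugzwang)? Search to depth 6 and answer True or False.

[.#.../.#...] H move#1: H02:-1/.###./.#...*, H03:-1/.#.##/.#..., H12:-1/.#.../.###., H13:-1/.#.../.#.##
[.###./.#...] V move#2: V00:-1/####./##..., V04:+1/.####/.#..#*
[.####/.#..#] H move#3: H12:-1/.####/.####*
[.####/.####] V move#4: V00:+1/#####/#####*
[#####/#####] end (terminal -1, H#5); searched .#.../.#... to 6
pass branch (V moves first from the same position):
  | [.#.../.#...] V move#1: V00:-1/##.../##..., V02:-1/.##../.##.., V03:+1/.#.#./.#.#.*, V04:-1/.#..#/.#..#
  | [.#.#./.#.#.] end (terminal -1, H#2); searched .#.../.#... to 6
H moving scores -1; H passing scores -1

zugzwang(.#.../.#..., H) = False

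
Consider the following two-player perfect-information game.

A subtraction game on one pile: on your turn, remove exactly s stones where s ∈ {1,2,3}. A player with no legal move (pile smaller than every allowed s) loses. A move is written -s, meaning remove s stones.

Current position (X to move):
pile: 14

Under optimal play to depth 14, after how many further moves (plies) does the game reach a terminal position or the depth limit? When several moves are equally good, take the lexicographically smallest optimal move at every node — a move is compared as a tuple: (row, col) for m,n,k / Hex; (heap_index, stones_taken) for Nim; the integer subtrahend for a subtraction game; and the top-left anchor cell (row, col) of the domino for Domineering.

ply 1, X at 14 | -1=-1→13; -2=+1→12*; -3=-1→11
ply 2, O at 12 | -1=-1→11*; -2=-1→10; -3=-1→9
ply 3, X at 11 | -1=-1→10; -2=-1→9; -3=+1→8*
ply 4, O at 8 | -1=-1→7*; -2=-1→6; -3=-1→5
ply 5, X at 7 | -1=-1→6; -2=-1→5; -3=+1→4*
ply 6, O at 4 | -1=-1→3*; -2=-1→2; -3=-1→1
ply 7, X at 3 | -1=-1→2; -2=-1→1; -3=+1→0*
ply 8: 0 is terminal -1 (O); from 14 depth 14

PV length from [14]: 7 plies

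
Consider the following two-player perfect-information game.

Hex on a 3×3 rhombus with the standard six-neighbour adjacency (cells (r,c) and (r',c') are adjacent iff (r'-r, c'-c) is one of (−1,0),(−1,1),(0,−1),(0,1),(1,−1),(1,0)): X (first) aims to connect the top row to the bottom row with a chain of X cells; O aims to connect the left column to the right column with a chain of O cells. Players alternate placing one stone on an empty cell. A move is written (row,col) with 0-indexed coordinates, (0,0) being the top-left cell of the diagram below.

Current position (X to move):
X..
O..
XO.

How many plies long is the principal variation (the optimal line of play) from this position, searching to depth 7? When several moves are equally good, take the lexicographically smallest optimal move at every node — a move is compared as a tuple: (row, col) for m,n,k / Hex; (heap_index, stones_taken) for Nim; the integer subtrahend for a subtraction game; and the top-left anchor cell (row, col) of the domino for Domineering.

[X../O../XO.] X move#1: (0,1):-1/XX./O../XO., (0,2):-1/X.X/O../XO., (1,1):+1/X../OX./XO.*, (1,2):-1/X../O.X/XO., (2,2):-1/X../O../XOX
[X../OX./XO.] O move#2: (0,1):-1/XO./OX./XO.*, (0,2):-1/X.O/OX./XO., (1,2):-1/X../OXO/XO., (2,2):-1/X../OX./XOO
[XO./OX./XO.] X move#3: (0,2):+1/XOX/OX./XO.*, (1,2):-1/XO./OXX/XO., (2,2):-1/XO./OX./XOX
[XOX/OX./XO.] end (terminal -1, O#4); searched X../O../XO. to 7

PV length from [X../O../XO.]: 3 plies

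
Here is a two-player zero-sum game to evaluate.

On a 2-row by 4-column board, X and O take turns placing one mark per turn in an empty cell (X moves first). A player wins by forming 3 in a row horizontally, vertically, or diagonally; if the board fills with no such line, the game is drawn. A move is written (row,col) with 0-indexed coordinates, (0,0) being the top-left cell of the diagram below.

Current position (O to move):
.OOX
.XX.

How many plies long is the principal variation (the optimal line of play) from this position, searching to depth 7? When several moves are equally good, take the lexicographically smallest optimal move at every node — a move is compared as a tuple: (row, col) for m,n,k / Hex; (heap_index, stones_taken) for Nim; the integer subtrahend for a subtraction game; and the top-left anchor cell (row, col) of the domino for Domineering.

PV length from [.OOX/.XX.]: 1 ply

[.OOX/.XX.] O move#1: (0,0):+1/OOOX/.XX.*, (1,0):-1/.OOX/OXX., (1,3):-1/.OOX/.XXO
[OOOX/.XX.] end (terminal -1, X#2); searched .OOX/.XX. to 7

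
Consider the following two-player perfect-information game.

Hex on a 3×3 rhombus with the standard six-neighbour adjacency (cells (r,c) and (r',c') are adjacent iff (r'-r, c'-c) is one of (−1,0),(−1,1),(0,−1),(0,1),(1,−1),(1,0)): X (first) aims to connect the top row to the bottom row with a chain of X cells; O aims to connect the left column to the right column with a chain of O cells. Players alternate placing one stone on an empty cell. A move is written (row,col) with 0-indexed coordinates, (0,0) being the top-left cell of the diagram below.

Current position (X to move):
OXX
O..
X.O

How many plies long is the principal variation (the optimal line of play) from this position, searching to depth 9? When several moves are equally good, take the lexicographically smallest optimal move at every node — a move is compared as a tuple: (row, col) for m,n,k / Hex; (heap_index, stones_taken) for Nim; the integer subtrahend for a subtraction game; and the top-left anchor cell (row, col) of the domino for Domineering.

ply 1, X at OXX/O../X.O | (1,1)=+1→OXX/OX./X.O*; (1,2)=+1→OXX/O.X/X.O; (2,1)=+1→OXX/O../XXO
ply 2: OXX/OX./X.O is terminal -1 (O); from OXX/O../X.O depth 9

PV length from [OXX/O../X.O]: 1 ply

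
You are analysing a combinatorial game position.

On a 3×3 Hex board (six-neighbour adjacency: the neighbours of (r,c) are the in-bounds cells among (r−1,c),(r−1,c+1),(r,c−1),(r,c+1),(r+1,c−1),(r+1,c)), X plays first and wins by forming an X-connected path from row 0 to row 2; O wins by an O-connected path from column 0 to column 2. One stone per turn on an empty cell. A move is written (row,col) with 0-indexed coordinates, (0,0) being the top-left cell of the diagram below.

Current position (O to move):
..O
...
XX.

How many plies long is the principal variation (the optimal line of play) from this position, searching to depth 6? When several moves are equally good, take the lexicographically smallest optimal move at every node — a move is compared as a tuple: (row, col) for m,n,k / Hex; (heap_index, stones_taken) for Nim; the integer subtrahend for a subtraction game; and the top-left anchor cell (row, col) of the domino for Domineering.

[..O/.../XX.] O move#1: (0,0):-1/O.O/.../XX., (0,1):+1/.OO/.../XX.*, (1,0):+1/..O/O../XX., (1,1):-1/..O/.O./XX., (1,2):-1/..O/..O/XX., (2,2):-1/..O/.../XXO
[.OO/.../XX.] X move#2: (0,0):-1/XOO/.../XX.*, (1,0):-1/.OO/X../XX., (1,1):-1/.OO/.X./XX., (1,2):-1/.OO/..X/XX., (2,2):-1/.OO/.../XXX
[XOO/.../XX.] O move#3: (1,0):+1/XOO/O../XX.*, (1,1):-1/XOO/.O./XX., (1,2):-1/XOO/..O/XX., (2,2):-1/XOO/.../XXO
[XOO/O../XX.] end (terminal -1, X#4); searched ..O/.../XX. to 6

PV length from [..O/.../XX.]: 3 plies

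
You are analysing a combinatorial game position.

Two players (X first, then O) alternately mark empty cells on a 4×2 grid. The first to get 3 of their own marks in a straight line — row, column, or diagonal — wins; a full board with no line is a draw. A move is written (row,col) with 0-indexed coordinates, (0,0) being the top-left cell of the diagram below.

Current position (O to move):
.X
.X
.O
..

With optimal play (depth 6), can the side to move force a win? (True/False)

O winning at [.X/.X/.O/..]: False

p1 O@[.X/.X/.O/..]: (0,0)[OX/.X/.O/..]+0* (1,0)[.X/OX/.O/..]+0 (2,0)[.X/.X/OO/..]+0 (3,0)[.X/.X/.O/O.]+0 (3,1)[.X/.X/.O/.O]+0
p2 X@[OX/.X/.O/..]: (1,0)[OX/XX/.O/..]+0* (2,0)[OX/.X/XO/..]+0 (3,0)[OX/.X/.O/X.]+0 (3,1)[OX/.X/.O/.X]+0
p3 O@[OX/XX/.O/..]: (2,0)[OX/XX/OO/..]+0* (3,0)[OX/XX/.O/O.]+0 (3,1)[OX/XX/.O/.O]+0
p4 X@[OX/XX/OO/..]: (3,0)[OX/XX/OO/X.]+0* (3,1)[OX/XX/OO/.X]+0
p5 O@[OX/XX/OO/X.]: (3,1)[OX/XX/OO/XO]+0*
p6 X@[OX/XX/OO/XO] terminal +0; root [.X/.X/.O/..] d6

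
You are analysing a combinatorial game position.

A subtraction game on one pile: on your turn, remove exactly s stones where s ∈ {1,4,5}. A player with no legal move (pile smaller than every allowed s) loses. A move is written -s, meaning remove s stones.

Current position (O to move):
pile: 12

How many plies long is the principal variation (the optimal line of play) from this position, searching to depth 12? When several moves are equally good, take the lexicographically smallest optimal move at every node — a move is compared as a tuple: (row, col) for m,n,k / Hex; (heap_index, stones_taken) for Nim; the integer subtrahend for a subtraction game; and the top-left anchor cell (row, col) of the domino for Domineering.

[12] O move#1: -1:-1/11, -4:+1/8*, -5:-1/7
[8] X move#2: -1:-1/7*, -4:-1/4, -5:-1/3
[7] O move#3: -1:-1/6, -4:-1/3, -5:+1/2*
[2] X move#4: -1:-1/1*
[1] O move#5: -1:+1/0*
[0] end (terminal -1, X#6); searched 12 to 12

PV length from [12]: 5 plies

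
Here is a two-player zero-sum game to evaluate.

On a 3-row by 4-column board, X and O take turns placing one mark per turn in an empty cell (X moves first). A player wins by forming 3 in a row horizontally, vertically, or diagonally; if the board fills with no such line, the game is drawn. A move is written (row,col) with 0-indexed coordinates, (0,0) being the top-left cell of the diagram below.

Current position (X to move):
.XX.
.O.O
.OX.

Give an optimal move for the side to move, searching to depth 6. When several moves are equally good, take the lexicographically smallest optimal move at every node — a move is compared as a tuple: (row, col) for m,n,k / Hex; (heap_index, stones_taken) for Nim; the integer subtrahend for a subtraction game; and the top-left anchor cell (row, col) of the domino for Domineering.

X's best at [.XX./.O.O/.OX.]: (0,0)

ply 1, X at .XX./.O.O/.OX. | (0,0)=+1→XXX./.O.O/.OX.*; (0,3)=+1→.XXX/.O.O/.OX.; (1,0)=-1→.XX./XO.O/.OX.; (1,2)=+1→.XX./.OXO/.OX.; (2,0)=-1→.XX./.O.O/XOX.; (2,3)=-1→.XX./.O.O/.OXX
ply 2: XXX./.O.O/.OX. is terminal -1 (O); from .XX./.O.O/.OX. depth 6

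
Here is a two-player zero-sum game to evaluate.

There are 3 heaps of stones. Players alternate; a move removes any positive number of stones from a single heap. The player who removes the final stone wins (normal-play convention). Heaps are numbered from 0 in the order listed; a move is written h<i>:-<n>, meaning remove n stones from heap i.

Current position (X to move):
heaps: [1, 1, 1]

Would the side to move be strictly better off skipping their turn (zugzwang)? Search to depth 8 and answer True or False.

p1 X@[(1,1,1)]: h0:-1[(0,1,1)]+1* h1:-1[(1,0,1)]+1 h2:-1[(1,1,0)]+1
p2 O@[(0,1,1)]: h1:-1[(0,0,1)]-1* h2:-1[(0,1,0)]-1
p3 X@[(0,0,1)]: h2:-1[(0,0,0)]+1*
p4 O@[(0,0,0)] terminal -1; root [(1,1,1)] d8
if X skipped the turn, O would face:
~ p1 O@[(1,1,1)]: h0:-1[(0,1,1)]+1* h1:-1[(1,0,1)]+1 h2:-1[(1,1,0)]+1
~ p2 X@[(0,1,1)]: h1:-1[(0,0,1)]-1* h2:-1[(0,1,0)]-1
~ p3 O@[(0,0,1)]: h2:-1[(0,0,0)]+1*
~ p4 X@[(0,0,0)] terminal -1; root [(1,1,1)] d8
compare (X): move=+1 vs pass=-1

zugzwang((1,1,1), X) = False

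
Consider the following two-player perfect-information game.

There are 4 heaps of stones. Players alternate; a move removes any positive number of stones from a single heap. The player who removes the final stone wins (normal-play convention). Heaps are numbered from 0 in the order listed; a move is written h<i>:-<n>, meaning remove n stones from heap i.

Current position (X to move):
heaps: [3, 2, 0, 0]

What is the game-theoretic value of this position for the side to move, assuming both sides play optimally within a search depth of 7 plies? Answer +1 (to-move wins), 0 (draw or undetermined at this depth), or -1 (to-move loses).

value((3,2,0,0), X) = +1

ply 1, X at (3,2,0,0) | h0:-1=+1→(2,2,0,0)*; h0:-2=-1→(1,2,0,0); h0:-3=-1→(0,2,0,0); h1:-1=-1→(3,1,0,0); h1:-2=-1→(3,0,0,0)
ply 2, O at (2,2,0,0) | h0:-1=-1→(1,2,0,0)*; h0:-2=-1→(0,2,0,0); h1:-1=-1→(2,1,0,0); h1:-2=-1→(2,0,0,0)
ply 3, X at (1,2,0,0) | h0:-1=-1→(0,2,0,0); h1:-1=+1→(1,1,0,0)*; h1:-2=-1→(1,0,0,0)
ply 4, O at (1,1,0,0) | h0:-1=-1→(0,1,0,0)*; h1:-1=-1→(1,0,0,0)
ply 5, X at (0,1,0,0) | h1:-1=+1→(0,0,0,0)*
ply 6: (0,0,0,0) is terminal -1 (O); from (3,2,0,0) depth 7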